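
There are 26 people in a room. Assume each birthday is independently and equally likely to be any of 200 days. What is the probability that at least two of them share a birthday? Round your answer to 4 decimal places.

0.8171

It's easier to compute the probability that all 26 are distinct.
P(all distinct) = 200/200 · 199/200 · ··· · 175/200 ≈ 0.1829.
So the probability of at least one match is 1 − 0.1829 = 0.8171.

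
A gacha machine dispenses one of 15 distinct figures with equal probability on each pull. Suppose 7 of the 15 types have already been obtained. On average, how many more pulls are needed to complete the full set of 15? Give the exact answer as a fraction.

Starting from 7 distinct types, each trial gives a new one with probability (15−i)/15 when i types are held, so the wait for the next new type is 15/(15−i).
E = 15/8 + 15/7 + 15/6 + 15/5 + 15/4 + 15/3 + 15/2 + 15/1 = 2283/56.

2283/56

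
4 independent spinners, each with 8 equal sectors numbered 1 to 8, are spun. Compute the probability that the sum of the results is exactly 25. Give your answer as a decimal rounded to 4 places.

0.0293

There are 8^4 = 4096 equally likely outcomes.
The number of ordered 4-tuples from {1,…,8} summing to 25 is 120.
P(sum = 25) = 120/4096 = 15/512 ≈ 0.0293.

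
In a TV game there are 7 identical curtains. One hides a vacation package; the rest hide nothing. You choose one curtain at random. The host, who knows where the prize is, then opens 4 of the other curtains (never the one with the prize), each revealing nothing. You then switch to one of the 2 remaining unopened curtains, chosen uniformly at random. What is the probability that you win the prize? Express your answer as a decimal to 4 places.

0.4286

Your original curtain holds the prize with probability 1/7, so the other 6 collectively hold it with probability 6/7.
The host can always find 4 empty curtains to open, so the reveals don't change that 6/7; it is now spread over the 2 remaining unopened curtains.
P(win by switching) = (6/7) · (1/2) = 3/7 ≈ 0.4286.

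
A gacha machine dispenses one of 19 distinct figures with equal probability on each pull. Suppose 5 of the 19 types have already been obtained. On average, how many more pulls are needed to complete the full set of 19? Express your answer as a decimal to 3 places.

Starting from 5 distinct types, each trial gives a new one with probability (19−i)/19 when i types are held, so the wait for the next new type is 19/(19−i).
E = 19/14 + 19/13 + 19/12 + 19/11 + 19/10 + 19/9 + 19/8 + 19/7 + 19/6 + 19/5 + 19/4 + 19/3 + 19/2 + 19/1 = 22262927/360360 ≈ 61.780.

61.780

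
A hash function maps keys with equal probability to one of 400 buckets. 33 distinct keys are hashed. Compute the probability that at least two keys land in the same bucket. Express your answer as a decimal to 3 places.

0.743

It's easier to compute the probability that all 33 are distinct.
P(all distinct) = 400/400 · 399/400 · ··· · 368/400 ≈ 0.257.
So the probability of at least one match is 1 − 0.257 = 0.743.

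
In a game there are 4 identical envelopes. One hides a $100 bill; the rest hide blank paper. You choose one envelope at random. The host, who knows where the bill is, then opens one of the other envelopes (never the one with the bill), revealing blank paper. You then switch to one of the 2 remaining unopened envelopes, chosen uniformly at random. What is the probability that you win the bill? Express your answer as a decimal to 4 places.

Your original envelope holds the bill with probability 1/4, so the other 3 collectively hold it with probability 3/4.
The host can always find an empty envelope to open, so this doesn't change that 3/4; it is now spread over the 2 remaining unopened envelopes.
P(win by switching) = (3/4) · (1/2) = 3/8 ≈ 0.3750.

0.3750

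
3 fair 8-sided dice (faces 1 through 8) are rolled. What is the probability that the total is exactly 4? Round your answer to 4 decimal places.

There are 8^3 = 512 equally likely outcomes.
The number of ordered 3-tuples from {1,…,8} summing to 4 is 3.
P(sum = 4) = 3/512 ≈ 0.0059.

0.0059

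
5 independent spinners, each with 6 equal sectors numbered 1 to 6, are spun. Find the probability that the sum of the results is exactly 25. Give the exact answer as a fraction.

There are 6^5 = 7776 equally likely outcomes.
The number of ordered 5-tuples from {1,…,6} summing to 25 is 126.
P(sum = 25) = 126/7776 = 7/432.

7/432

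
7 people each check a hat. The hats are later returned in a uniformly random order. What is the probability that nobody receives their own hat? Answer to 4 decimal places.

0.3679

This is the derangement probability: permutations of 7 with no fixed point.
D(7) = 7! · (1 − 1/1! + 1/2! − ··· + (−1)^7/7!) = 1854.
P = 1854/5040 = 103/280 ≈ 0.3679.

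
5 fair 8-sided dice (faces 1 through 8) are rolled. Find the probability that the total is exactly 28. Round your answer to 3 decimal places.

There are 8^5 = 32768 equally likely outcomes.
The number of ordered 5-tuples from {1,…,8} summing to 28 is 1470.
P(sum = 28) = 1470/32768 = 735/16384 ≈ 0.045.

0.045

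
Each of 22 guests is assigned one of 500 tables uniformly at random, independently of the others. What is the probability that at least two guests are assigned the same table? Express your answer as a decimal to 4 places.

It's easier to compute the probability that all 22 are distinct.
P(all distinct) = 500/500 · 499/500 · ··· · 479/500 ≈ 0.6258.
So the probability of at least one match is 1 − 0.6258 = 0.3742.

0.3742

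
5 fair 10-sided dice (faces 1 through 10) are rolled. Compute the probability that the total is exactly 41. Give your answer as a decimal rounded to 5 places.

There are 10^5 = 100000 equally likely outcomes.
The number of ordered 5-tuples from {1,…,10} summing to 41 is 715.
P(sum = 41) = 715/100000 = 143/20000 ≈ 0.00715.

0.00715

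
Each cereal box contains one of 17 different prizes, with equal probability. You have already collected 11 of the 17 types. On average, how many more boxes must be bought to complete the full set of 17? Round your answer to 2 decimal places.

41.65

Starting from 11 distinct types, each trial gives a new one with probability (17−i)/17 when i types are held, so the wait for the next new type is 17/(17−i).
E = 17/6 + 17/5 + 17/4 + 17/3 + 17/2 + 17/1 = 833/20 ≈ 41.65.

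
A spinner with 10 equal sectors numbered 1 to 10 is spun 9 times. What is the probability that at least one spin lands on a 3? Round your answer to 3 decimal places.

P(no spin lands on a 3) = (9/10)^9 ≈ 0.387.
P(at least one) = 1 − 0.387 = 0.613.

0.613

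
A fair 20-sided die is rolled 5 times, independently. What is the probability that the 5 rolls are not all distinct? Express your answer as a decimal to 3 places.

0.419

P(all 5 different) = 20/20 · 19/20 · ··· · 16/20 ≈ 0.581.
P(at least two equal) = 1 − 0.581 = 0.419.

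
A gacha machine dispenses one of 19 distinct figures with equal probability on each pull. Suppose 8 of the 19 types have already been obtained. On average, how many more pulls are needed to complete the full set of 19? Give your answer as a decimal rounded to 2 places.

57.38

Starting from 8 distinct types, each trial gives a new one with probability (19−i)/19 when i types are held, so the wait for the next new type is 19/(19−i).
E = 19/11 + 19/10 + 19/9 + 19/8 + 19/7 + 19/6 + 19/5 + 19/4 + 19/3 + 19/2 + 19/1 = 1590509/27720 ≈ 57.38.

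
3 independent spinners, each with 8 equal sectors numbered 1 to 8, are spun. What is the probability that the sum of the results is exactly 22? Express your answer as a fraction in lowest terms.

3/256

There are 8^3 = 512 equally likely outcomes.
The number of ordered 3-tuples from {1,…,8} summing to 22 is 6.
P(sum = 22) = 6/512 = 3/256.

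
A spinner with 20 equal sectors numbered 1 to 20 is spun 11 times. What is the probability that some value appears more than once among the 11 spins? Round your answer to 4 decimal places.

0.9673

P(all 11 different) = 20/20 · 19/20 · ··· · 10/20 ≈ 0.0327.
P(at least two equal) = 1 − 0.0327 = 0.9673.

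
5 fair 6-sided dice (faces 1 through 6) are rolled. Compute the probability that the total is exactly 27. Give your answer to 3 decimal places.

0.005

There are 6^5 = 7776 equally likely outcomes.
The number of ordered 5-tuples from {1,…,6} summing to 27 is 35.
P(sum = 27) = 35/7776 ≈ 0.005.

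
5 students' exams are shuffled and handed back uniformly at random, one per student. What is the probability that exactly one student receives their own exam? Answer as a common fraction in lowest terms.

Choose which one is fixed: C(5,1) = 5 ways.
The remaining 4 must have no fixed point: D(4) = 9.
P = 5·9/120 = 3/8.

3/8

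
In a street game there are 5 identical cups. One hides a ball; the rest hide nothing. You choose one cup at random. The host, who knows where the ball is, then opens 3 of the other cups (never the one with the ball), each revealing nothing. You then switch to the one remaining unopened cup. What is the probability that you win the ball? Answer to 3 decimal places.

Your original cup holds the ball with probability 1/5, so the other 4 collectively hold it with probability 4/5.
The host can always find 3 empty cups to open, so the reveals don't change that 4/5; it is now spread over the 1 remaining unopened cup.
P(win by switching) = (4/5) · (1/1) = 4/5 ≈ 0.800.

0.800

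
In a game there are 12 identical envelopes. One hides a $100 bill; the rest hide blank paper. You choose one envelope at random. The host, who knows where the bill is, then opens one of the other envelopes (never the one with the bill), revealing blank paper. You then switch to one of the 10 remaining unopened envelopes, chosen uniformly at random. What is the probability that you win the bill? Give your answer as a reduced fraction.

11/120

Your original envelope holds the bill with probability 1/12, so the other 11 collectively hold it with probability 11/12.
The host can always find an empty envelope to open, so this doesn't change that 11/12; it is now spread over the 10 remaining unopened envelopes.
P(win by switching) = (11/12) · (1/10) = 11/120.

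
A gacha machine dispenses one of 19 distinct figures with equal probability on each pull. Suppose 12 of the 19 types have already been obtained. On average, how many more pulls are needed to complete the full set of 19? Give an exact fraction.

6897/140

Starting from 12 distinct types, each trial gives a new one with probability (19−i)/19 when i types are held, so the wait for the next new type is 19/(19−i).
E = 19/7 + 19/6 + 19/5 + 19/4 + 19/3 + 19/2 + 19/1 = 6897/140.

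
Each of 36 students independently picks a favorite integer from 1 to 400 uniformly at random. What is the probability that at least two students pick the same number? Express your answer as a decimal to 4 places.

It's easier to compute the probability that all 36 are distinct.
P(all distinct) = 400/400 · 399/400 · ··· · 365/400 ≈ 0.1972.
So the probability of at least one match is 1 − 0.1972 = 0.8028.

0.8028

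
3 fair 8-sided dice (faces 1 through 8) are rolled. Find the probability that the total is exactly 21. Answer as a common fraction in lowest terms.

5/256

There are 8^3 = 512 equally likely outcomes.
The number of ordered 3-tuples from {1,…,8} summing to 21 is 10.
P(sum = 21) = 10/512 = 5/256.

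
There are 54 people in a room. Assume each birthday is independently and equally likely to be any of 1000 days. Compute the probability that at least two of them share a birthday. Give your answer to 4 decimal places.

It's easier to compute the probability that all 54 are distinct.
P(all distinct) = 1000/1000 · 999/1000 · ··· · 947/1000 ≈ 0.2329.
So the probability of at least one match is 1 − 0.2329 = 0.7671.

0.7671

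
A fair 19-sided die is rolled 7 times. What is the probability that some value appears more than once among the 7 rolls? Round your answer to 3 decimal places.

P(all 7 different) = 19/19 · 18/19 · ··· · 13/19 ≈ 0.284.
P(at least two equal) = 1 − 0.284 = 0.716.

0.716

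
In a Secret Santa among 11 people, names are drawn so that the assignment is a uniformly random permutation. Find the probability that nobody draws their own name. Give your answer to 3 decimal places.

0.368

This is the derangement probability: permutations of 11 with no fixed point.
D(11) = 11! · (1 − 1/1! + 1/2! − ··· + (−1)^11/11!) = 14684570.
P = 14684570/39916800 = 1468457/3991680 ≈ 0.368.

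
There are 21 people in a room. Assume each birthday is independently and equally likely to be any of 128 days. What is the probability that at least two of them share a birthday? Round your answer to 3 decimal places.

It's easier to compute the probability that all 21 are distinct.
P(all distinct) = 128/128 · 127/128 · ··· · 108/128 ≈ 0.176.
So the probability of at least one match is 1 − 0.176 = 0.824.

0.824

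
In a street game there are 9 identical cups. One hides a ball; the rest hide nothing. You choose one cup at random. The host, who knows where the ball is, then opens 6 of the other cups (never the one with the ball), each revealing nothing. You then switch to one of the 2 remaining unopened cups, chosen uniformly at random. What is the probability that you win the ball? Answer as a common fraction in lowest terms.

4/9

Your original cup holds the ball with probability 1/9, so the other 8 collectively hold it with probability 8/9.
The host can always find 6 empty cups to open, so the reveals don't change that 8/9; it is now spread over the 2 remaining unopened cups.
P(win by switching) = (8/9) · (1/2) = 4/9.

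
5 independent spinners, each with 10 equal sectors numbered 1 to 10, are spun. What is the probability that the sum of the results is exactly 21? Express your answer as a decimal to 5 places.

0.03795

There are 10^5 = 100000 equally likely outcomes.
The number of ordered 5-tuples from {1,…,10} summing to 21 is 3795.
P(sum = 21) = 3795/100000 = 759/20000 ≈ 0.03795.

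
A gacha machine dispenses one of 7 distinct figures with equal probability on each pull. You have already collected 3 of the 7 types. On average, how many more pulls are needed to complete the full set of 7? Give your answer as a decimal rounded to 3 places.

14.583

Starting from 3 distinct types, each trial gives a new one with probability (7−i)/7 when i types are held, so the wait for the next new type is 7/(7−i).
E = 7/4 + 7/3 + 7/2 + 7/1 = 175/12 ≈ 14.583.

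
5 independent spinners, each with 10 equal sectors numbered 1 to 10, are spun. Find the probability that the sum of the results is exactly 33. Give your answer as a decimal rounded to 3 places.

0.043

There are 10^5 = 100000 equally likely outcomes.
The number of ordered 5-tuples from {1,…,10} summing to 33 is 4335.
P(sum = 33) = 4335/100000 = 867/20000 ≈ 0.043.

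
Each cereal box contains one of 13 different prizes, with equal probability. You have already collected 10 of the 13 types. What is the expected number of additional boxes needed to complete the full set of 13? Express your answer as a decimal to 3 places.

23.833

Starting from 10 distinct types, each trial gives a new one with probability (13−i)/13 when i types are held, so the wait for the next new type is 13/(13−i).
E = 13/3 + 13/2 + 13/1 = 143/6 ≈ 23.833.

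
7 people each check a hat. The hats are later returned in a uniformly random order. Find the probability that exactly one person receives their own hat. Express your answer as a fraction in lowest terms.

Choose which one is fixed: C(7,1) = 7 ways.
The remaining 6 must have no fixed point: D(6) = 265.
P = 7·265/5040 = 53/144.

53/144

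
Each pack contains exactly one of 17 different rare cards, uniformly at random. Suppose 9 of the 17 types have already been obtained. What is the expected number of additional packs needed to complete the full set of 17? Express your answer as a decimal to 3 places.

Starting from 9 distinct types, each trial gives a new one with probability (17−i)/17 when i types are held, so the wait for the next new type is 17/(17−i).
E = 17/8 + 17/7 + 17/6 + 17/5 + 17/4 + 17/3 + 17/2 + 17/1 = 12937/280 ≈ 46.204.

46.204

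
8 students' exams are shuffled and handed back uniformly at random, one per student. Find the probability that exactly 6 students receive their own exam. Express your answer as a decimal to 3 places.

0.001

Choose which 6 of the 8 are fixed: C(8,6) = 28 ways.
The remaining 2 must have no fixed point: D(2) = 1.
P = 28·1/40320 = 1/1440 ≈ 0.001.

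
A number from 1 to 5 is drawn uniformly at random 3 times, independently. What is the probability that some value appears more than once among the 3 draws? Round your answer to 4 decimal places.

P(all 3 different) = 5/5 · 4/5 · ··· · 3/5 ≈ 0.4800.
P(at least two equal) = 1 − 0.4800 = 0.5200.

0.5200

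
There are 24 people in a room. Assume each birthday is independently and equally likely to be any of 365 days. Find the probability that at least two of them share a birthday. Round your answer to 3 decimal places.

0.538

It's easier to compute the probability that all 24 are distinct.
P(all distinct) = 365/365 · 364/365 · ··· · 342/365 ≈ 0.462.
So the probability of at least one match is 1 − 0.462 = 0.538.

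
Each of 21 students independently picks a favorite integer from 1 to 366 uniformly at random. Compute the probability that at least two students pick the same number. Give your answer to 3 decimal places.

It's easier to compute the probability that all 21 are distinct.
P(all distinct) = 366/366 · 365/366 · ··· · 346/366 ≈ 0.557.
So the probability of at least one match is 1 − 0.557 = 0.443.

0.443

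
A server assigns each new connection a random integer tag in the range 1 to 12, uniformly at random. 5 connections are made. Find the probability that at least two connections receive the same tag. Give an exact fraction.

89/144

It's easier to compute the probability that all 5 are distinct.
P(all distinct) = 12/12 · 11/12 · ··· · 8/12 = 55/144.
So the probability of at least one match is 1 − 55/144 = 89/144.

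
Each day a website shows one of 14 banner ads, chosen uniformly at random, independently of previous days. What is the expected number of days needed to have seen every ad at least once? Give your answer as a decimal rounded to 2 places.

45.52

After i distinct types are collected, each trial gives a new one with probability (14−i)/14, so the expected wait for the next new type is 14/(14−i).
E = 14/14 + 14/13 + 14/12 + 14/11 + 14/10 + 14/9 + 14/8 + 14/7 + 14/6 + 14/5 + 14/4 + 14/3 + 14/2 + 14/1 = 1171733/25740 ≈ 45.52.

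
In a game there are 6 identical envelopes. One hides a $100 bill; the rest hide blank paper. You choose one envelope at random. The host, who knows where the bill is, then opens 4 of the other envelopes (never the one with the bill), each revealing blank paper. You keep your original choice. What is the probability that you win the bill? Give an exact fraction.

The host can always open 4 empty envelopes regardless of your choice, so the reveals give no information about your original envelope.
P(win by staying) = 1/6.

1/6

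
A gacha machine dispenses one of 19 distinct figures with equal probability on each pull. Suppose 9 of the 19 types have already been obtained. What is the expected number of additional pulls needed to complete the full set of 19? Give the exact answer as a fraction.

Starting from 9 distinct types, each trial gives a new one with probability (19−i)/19 when i types are held, so the wait for the next new type is 19/(19−i).
E = 19/10 + 19/9 + 19/8 + 19/7 + 19/6 + 19/5 + 19/4 + 19/3 + 19/2 + 19/1 = 140239/2520.

140239/2520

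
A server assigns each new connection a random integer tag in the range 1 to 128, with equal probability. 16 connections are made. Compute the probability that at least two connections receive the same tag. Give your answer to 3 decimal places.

0.624

It's easier to compute the probability that all 16 are distinct.
P(all distinct) = 128/128 · 127/128 · ··· · 113/128 ≈ 0.376.
So the probability of at least one match is 1 − 0.376 = 0.624.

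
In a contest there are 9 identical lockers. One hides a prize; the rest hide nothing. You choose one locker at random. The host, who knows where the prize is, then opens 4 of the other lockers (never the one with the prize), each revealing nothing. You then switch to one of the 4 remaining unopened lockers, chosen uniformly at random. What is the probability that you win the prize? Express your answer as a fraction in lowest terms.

Your original locker holds the prize with probability 1/9, so the other 8 collectively hold it with probability 8/9.
The host can always find 4 empty lockers to open, so the reveals don't change that 8/9; it is now spread over the 4 remaining unopened lockers.
P(win by switching) = (8/9) · (1/4) = 2/9.

2/9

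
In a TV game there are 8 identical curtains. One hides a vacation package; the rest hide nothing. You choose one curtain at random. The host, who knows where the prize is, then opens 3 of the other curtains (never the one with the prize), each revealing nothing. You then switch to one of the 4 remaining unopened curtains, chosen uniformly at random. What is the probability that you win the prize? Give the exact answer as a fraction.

Your original curtain holds the prize with probability 1/8, so the other 7 collectively hold it with probability 7/8.
The host can always find 3 empty curtains to open, so the reveals don't change that 7/8; it is now spread over the 4 remaining unopened curtains.
P(win by switching) = (7/8) · (1/4) = 7/32.

7/32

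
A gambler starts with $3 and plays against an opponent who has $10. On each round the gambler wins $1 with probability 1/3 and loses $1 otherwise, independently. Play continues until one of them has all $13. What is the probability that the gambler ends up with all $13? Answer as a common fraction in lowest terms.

7/8191

Let r = q/p = (2/3)/(1/3) = 2. The recurrence P(i) = p·P(i+1) + q·P(i−1) with P(0)=0, P(13)=1 gives P(i) = (1 − r^i)/(1 − r^13).
P(3) = (1 − (2)^3) / (1 − (2)^13) = 7/8191.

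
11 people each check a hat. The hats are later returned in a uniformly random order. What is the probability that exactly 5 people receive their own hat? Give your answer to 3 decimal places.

Choose which 5 of the 11 are fixed: C(11,5) = 462 ways.
The remaining 6 must have no fixed point: D(6) = 265.
P = 462·265/39916800 = 53/17280 ≈ 0.003.

0.003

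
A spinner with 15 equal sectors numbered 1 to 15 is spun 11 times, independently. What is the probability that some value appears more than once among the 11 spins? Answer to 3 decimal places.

0.994

P(all 11 different) = 15/15 · 14/15 · ··· · 5/15 ≈ 0.006.
P(at least two equal) = 1 − 0.006 = 0.994.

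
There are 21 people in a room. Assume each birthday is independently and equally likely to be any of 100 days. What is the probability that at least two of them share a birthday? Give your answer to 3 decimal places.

It's easier to compute the probability that all 21 are distinct.
P(all distinct) = 100/100 · 99/100 · ··· · 80/100 ≈ 0.104.
So the probability of at least one match is 1 − 0.104 = 0.896.

0.896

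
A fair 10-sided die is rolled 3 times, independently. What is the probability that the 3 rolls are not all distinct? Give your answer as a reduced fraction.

7/25

P(all 3 different) = 10/10 · 9/10 · ··· · 8/10 = 18/25.
P(at least two equal) = 1 − 18/25 = 7/25.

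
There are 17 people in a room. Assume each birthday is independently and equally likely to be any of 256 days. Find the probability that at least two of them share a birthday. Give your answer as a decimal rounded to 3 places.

0.419

It's easier to compute the probability that all 17 are distinct.
P(all distinct) = 256/256 · 255/256 · ··· · 240/256 ≈ 0.581.
So the probability of at least one match is 1 − 0.581 = 0.419.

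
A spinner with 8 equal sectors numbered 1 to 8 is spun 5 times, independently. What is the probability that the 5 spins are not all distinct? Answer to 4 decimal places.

P(all 5 different) = 8/8 · 7/8 · ··· · 4/8 ≈ 0.2051.
P(at least two equal) = 1 − 0.2051 = 0.7949.

0.7949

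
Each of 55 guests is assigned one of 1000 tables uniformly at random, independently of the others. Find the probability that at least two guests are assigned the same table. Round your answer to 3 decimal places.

It's easier to compute the probability that all 55 are distinct.
P(all distinct) = 1000/1000 · 999/1000 · ··· · 946/1000 ≈ 0.220.
So the probability of at least one match is 1 − 0.220 = 0.780.

0.780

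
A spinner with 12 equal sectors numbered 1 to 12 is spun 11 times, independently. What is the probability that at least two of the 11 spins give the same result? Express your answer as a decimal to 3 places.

P(all 11 different) = 12/12 · 11/12 · ··· · 2/12 ≈ 0.001.
P(at least two equal) = 1 − 0.001 = 0.999.

0.999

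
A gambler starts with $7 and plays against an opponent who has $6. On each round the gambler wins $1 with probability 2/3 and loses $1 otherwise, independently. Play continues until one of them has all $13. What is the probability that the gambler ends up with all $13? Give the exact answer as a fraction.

Let r = q/p = (1/3)/(2/3) = 1/2. The recurrence P(i) = p·P(i+1) + q·P(i−1) with P(0)=0, P(13)=1 gives P(i) = (1 − r^i)/(1 − r^13).
P(7) = (1 − (1/2)^7) / (1 − (1/2)^13) = 8128/8191.

8128/8191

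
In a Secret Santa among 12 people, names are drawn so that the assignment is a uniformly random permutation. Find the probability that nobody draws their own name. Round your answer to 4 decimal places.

0.3679

This is the derangement probability: permutations of 12 with no fixed point.
D(12) = 12! · (1 − 1/1! + 1/2! − ··· + (−1)^12/12!) = 176214841.
P = 176214841/479001600 = 16019531/43545600 ≈ 0.3679.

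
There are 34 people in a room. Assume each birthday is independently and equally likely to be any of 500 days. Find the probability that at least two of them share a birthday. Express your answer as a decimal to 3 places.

It's easier to compute the probability that all 34 are distinct.
P(all distinct) = 500/500 · 499/500 · ··· · 467/500 ≈ 0.317.
So the probability of at least one match is 1 − 0.317 = 0.683.

0.683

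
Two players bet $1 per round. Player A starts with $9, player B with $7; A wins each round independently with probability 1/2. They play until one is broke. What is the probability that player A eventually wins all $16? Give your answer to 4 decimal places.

With a fair step, P(i) = ½P(i−1) + ½P(i+1) with P(0)=0, P(16)=1 has the linear solution P(i) = i/16.
P(9) = 9/16 ≈ 0.5625.

0.5625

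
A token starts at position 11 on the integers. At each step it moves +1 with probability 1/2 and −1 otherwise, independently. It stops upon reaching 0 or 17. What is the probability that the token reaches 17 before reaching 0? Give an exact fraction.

With a fair step, P(i) = ½P(i−1) + ½P(i+1) with P(0)=0, P(17)=1 has the linear solution P(i) = i/17.
P(11) = 11/17.

11/17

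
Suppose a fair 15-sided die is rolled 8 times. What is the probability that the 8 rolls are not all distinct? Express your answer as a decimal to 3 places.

P(all 8 different) = 15/15 · 14/15 · ··· · 8/15 ≈ 0.101.
P(at least two equal) = 1 − 0.101 = 0.899.

0.899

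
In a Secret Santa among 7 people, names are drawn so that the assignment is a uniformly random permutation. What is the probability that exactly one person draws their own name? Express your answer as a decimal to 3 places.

Choose which one is fixed: C(7,1) = 7 ways.
The remaining 6 must have no fixed point: D(6) = 265.
P = 7·265/5040 = 53/144 ≈ 0.368.

0.368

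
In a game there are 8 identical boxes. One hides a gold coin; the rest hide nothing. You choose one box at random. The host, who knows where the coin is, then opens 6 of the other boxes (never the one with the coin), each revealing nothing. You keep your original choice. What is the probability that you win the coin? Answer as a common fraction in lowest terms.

The host can always open 6 empty boxes regardless of your choice, so the reveals give no information about your original box.
P(win by staying) = 1/8.

1/8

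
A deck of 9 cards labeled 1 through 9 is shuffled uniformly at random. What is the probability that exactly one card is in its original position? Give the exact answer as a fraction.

Choose which one is fixed: C(9,1) = 9 ways.
The remaining 8 must have no fixed point: D(8) = 14833.
P = 9·14833/362880 = 2119/5760.

2119/5760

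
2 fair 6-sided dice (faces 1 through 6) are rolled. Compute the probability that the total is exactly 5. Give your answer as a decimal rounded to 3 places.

There are 6^2 = 36 equally likely outcomes.
The number of ordered 2-tuples from {1,…,6} summing to 5 is 4.
P(sum = 5) = 4/36 = 1/9 ≈ 0.111.

0.111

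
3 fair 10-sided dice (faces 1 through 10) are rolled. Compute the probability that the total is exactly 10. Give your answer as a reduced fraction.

There are 10^3 = 1000 equally likely outcomes.
The number of ordered 3-tuples from {1,…,10} summing to 10 is 36.
P(sum = 10) = 36/1000 = 9/250.

9/250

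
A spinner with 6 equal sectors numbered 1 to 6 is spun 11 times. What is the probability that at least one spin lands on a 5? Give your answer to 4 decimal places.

0.8654

P(no spin lands on a 5) = (5/6)^11 ≈ 0.1346.
P(at least one) = 1 − 0.1346 = 0.8654.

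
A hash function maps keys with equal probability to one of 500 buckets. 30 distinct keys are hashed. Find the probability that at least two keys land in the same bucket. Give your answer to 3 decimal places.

0.588

It's easier to compute the probability that all 30 are distinct.
P(all distinct) = 500/500 · 499/500 · ··· · 471/500 ≈ 0.412.
So the probability of at least one match is 1 − 0.412 = 0.588.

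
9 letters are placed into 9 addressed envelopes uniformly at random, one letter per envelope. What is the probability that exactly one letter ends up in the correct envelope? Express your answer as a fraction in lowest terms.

Choose which one is fixed: C(9,1) = 9 ways.
The remaining 8 must have no fixed point: D(8) = 14833.
P = 9·14833/362880 = 2119/5760.

2119/5760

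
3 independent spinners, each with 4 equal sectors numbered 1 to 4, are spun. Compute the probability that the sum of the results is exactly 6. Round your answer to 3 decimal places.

0.156

There are 4^3 = 64 equally likely outcomes.
The number of ordered 3-tuples from {1,…,4} summing to 6 is 10.
P(sum = 6) = 10/64 = 5/32 ≈ 0.156.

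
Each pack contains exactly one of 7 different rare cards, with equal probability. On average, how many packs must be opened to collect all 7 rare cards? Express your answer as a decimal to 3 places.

18.150

After i distinct types are collected, each trial gives a new one with probability (7−i)/7, so the expected wait for the next new type is 7/(7−i).
E = 7/7 + 7/6 + 7/5 + 7/4 + 7/3 + 7/2 + 7/1 = 363/20 ≈ 18.150.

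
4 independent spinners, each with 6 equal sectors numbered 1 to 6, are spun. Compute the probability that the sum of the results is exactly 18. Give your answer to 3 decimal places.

There are 6^4 = 1296 equally likely outcomes.
The number of ordered 4-tuples from {1,…,6} summing to 18 is 80.
P(sum = 18) = 80/1296 = 5/81 ≈ 0.062.

0.062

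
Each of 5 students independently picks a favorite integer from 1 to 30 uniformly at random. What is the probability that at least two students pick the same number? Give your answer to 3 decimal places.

0.296

It's easier to compute the probability that all 5 are distinct.
P(all distinct) = 30/30 · 29/30 · ··· · 26/30 ≈ 0.704.
So the probability of at least one match is 1 − 0.704 = 0.296.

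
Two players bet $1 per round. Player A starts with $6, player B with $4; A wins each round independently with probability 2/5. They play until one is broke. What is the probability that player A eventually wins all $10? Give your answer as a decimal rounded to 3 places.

Let r = q/p = (3/5)/(2/5) = 3/2. The recurrence P(i) = p·P(i+1) + q·P(i−1) with P(0)=0, P(10)=1 gives P(i) = (1 − r^i)/(1 − r^10).
P(6) = (1 − (3/2)^6) / (1 − (3/2)^10) = 2128/11605 ≈ 0.183.

0.183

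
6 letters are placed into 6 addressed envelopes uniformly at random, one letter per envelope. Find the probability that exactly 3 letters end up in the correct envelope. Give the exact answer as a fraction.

1/18

Choose which 3 of the 6 are fixed: C(6,3) = 20 ways.
The remaining 3 must have no fixed point: D(3) = 2.
P = 20·2/720 = 1/18.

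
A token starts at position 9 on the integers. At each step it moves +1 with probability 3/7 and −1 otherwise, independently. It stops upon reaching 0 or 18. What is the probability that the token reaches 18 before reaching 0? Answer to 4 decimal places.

0.0698

Let r = q/p = (4/7)/(3/7) = 4/3. The recurrence P(i) = p·P(i+1) + q·P(i−1) with P(0)=0, P(18)=1 gives P(i) = (1 − r^i)/(1 − r^18).
P(9) = (1 − (4/3)^9) / (1 − (4/3)^18) = 19683/281827 ≈ 0.0698.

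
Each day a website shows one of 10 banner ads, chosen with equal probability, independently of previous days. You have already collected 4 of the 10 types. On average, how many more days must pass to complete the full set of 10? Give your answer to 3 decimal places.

Starting from 4 distinct types, each trial gives a new one with probability (10−i)/10 when i types are held, so the wait for the next new type is 10/(10−i).
E = 10/6 + 10/5 + 10/4 + 10/3 + 10/2 + 10/1 = 49/2 ≈ 24.500.

24.500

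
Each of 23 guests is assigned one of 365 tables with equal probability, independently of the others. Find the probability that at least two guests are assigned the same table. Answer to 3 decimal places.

It's easier to compute the probability that all 23 are distinct.
P(all distinct) = 365/365 · 364/365 · ··· · 343/365 ≈ 0.493.
So the probability of at least one match is 1 − 0.493 = 0.507.

0.507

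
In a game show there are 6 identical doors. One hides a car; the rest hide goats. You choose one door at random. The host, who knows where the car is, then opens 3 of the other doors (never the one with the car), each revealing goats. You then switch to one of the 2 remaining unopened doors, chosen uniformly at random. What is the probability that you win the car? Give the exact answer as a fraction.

5/12

Your original door holds the car with probability 1/6, so the other 5 collectively hold it with probability 5/6.
The host can always find 3 empty doors to open, so the reveals don't change that 5/6; it is now spread over the 2 remaining unopened doors.
P(win by switching) = (5/6) · (1/2) = 5/12.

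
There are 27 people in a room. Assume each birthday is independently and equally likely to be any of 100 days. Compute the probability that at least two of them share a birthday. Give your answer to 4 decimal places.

It's easier to compute the probability that all 27 are distinct.
P(all distinct) = 100/100 · 99/100 · ··· · 74/100 ≈ 0.0209.
So the probability of at least one match is 1 − 0.0209 = 0.9791.

0.9791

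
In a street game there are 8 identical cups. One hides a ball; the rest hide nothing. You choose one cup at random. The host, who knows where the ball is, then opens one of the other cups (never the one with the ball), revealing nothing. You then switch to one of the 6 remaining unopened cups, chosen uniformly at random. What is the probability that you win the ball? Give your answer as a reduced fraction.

7/48

Your original cup holds the ball with probability 1/8, so the other 7 collectively hold it with probability 7/8.
The host can always find an empty cup to open, so this doesn't change that 7/8; it is now spread over the 6 remaining unopened cups.
P(win by switching) = (7/8) · (1/6) = 7/48.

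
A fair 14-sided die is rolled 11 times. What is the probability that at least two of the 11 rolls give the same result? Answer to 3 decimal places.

P(all 11 different) = 14/14 · 13/14 · ··· · 4/14 ≈ 0.004.
P(at least two equal) = 1 − 0.004 = 0.996.

0.996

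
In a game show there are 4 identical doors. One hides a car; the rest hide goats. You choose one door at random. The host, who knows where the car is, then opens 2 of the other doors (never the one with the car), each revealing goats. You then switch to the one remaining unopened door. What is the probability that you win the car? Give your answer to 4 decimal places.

Your original door holds the car with probability 1/4, so the other 3 collectively hold it with probability 3/4.
The host can always find 2 empty doors to open, so the reveals don't change that 3/4; it is now spread over the 1 remaining unopened door.
P(win by switching) = (3/4) · (1/1) = 3/4 ≈ 0.7500.

0.7500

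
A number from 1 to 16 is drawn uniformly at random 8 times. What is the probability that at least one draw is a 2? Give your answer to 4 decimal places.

P(no draw is a 2) = (15/16)^8 ≈ 0.5967.
P(at least one) = 1 − 0.5967 = 0.4033.

0.4033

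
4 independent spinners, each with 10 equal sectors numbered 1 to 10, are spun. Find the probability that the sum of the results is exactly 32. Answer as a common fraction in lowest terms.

33/2000

There are 10^4 = 10000 equally likely outcomes.
The number of ordered 4-tuples from {1,…,10} summing to 32 is 165.
P(sum = 32) = 165/10000 = 33/2000.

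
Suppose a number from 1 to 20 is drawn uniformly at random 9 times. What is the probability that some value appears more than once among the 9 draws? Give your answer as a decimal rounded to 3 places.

P(all 9 different) = 20/20 · 19/20 · ··· · 12/20 ≈ 0.119.
P(at least two equal) = 1 − 0.119 = 0.881.

0.881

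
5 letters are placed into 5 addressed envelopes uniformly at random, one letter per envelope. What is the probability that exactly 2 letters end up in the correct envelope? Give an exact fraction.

1/6

Choose which 2 of the 5 are fixed: C(5,2) = 10 ways.
The remaining 3 must have no fixed point: D(3) = 2.
P = 10·2/120 = 1/6.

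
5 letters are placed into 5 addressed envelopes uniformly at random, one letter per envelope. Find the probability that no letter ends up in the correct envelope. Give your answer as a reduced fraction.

11/30

This is the derangement probability: permutations of 5 with no fixed point.
D(5) = 5! · (1 − 1/1! + 1/2! − ··· + (−1)^5/5!) = 44.
P = 44/120 = 11/30.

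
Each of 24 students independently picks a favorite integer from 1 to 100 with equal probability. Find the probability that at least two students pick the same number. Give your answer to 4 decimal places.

0.9505

It's easier to compute the probability that all 24 are distinct.
P(all distinct) = 100/100 · 99/100 · ··· · 77/100 ≈ 0.0495.
So the probability of at least one match is 1 − 0.0495 = 0.9505.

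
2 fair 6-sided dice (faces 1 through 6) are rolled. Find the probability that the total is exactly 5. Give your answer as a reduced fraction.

1/9

There are 6^2 = 36 equally likely outcomes.
The number of ordered 2-tuples from {1,…,6} summing to 5 is 4.
P(sum = 5) = 4/36 = 1/9.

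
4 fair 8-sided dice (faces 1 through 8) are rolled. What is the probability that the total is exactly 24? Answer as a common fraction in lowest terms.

161/4096

There are 8^4 = 4096 equally likely outcomes.
The number of ordered 4-tuples from {1,…,8} summing to 24 is 161.
P(sum = 24) = 161/4096.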